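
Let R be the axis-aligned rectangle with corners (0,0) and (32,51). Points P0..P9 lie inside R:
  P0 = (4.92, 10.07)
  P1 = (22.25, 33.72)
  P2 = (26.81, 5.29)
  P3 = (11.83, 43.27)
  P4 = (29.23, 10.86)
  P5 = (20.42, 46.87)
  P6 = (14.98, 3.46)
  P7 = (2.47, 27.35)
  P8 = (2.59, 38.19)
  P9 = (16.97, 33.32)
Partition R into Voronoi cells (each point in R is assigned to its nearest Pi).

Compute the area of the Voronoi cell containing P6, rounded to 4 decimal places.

Area of P6's cell: 150.6829

1. box [0,32]×[0,51]: [(0, 0) (32, 0) (32, 51) (0, 51)]
2. ⊥bis P6·P0 via (9.95,6.765): [(5.505, 0) (32, 0) (32, 40.3237)]  |A|=534.1881
3. ⊥bis P6·P1 via (18.615,18.59): [(17.8418, 18.7758) (5.505, 0) (32, 0) (32, 15.3742)]  |A|=357.568
4. ⊥bis P6·P2 via (20.895,4.375): [(18.6992, 18.5698) (17.8418, 18.7758) (5.505, 0) (21.5718, 0)]  |A|=158.4982
5. ⊥bis P6·P3 via (13.405,23.365): [(18.6992, 18.5698) (17.8418, 18.7758) (5.505, 0) (21.5718, 0)]  |A|=158.4982
6. ⊥bis P6·P4 via (22.105,7.16): [(19.768, 11.6602) (16.8538, 17.2721) (5.505, 0) (21.5718, 0)]  |A|=150.6829
7. ⊥bis P6·P5 via (17.7,25.165): [(19.768, 11.6602) (16.8538, 17.2721) (5.505, 0) (21.5718, 0)]  |A|=150.6829
8. ⊥bis P6·P7 via (8.725,15.405): [(19.768, 11.6602) (16.8538, 17.2721) (5.505, 0) (21.5718, 0)]  |A|=150.6829
9. ⊥bis P6·P8 via (8.785,20.825): [(19.768, 11.6602) (16.8538, 17.2721) (5.505, 0) (21.5718, 0)]  |A|=150.6829
10. ⊥bis P6·P9 via (15.975,18.39): [(19.768, 11.6602) (16.8538, 17.2721) (5.505, 0) (21.5718, 0)]  |A|=150.6829
11. canonical 4-gon: [(19.768, 11.6602) (16.8538, 17.2721) (5.505, 0) (21.5718, 0)]
12. shoelace: 150.6829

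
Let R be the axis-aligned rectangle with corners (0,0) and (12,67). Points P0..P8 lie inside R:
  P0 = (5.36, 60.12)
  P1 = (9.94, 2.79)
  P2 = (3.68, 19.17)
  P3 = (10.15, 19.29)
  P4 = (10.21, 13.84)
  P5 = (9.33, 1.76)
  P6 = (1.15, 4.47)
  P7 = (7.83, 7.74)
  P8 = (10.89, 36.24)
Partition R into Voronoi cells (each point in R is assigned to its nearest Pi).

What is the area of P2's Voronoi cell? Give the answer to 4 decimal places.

Area of P2's cell: 110.2547

1. box [0,12]×[0,67]: [(0, 0) (12, 0) (12, 67) (0, 67)]
2. ⊥bis P2·P0 via (4.52,39.645): [(0, 39.8304) (0, 0) (12, 0) (12, 39.3381)]  |A|=475.0114
3. ⊥bis P2·P1 via (6.81,10.98): [(0, 39.8304) (0, 8.3774) (12, 12.9635) (12, 39.3381)]  |A|=346.9661
4. ⊥bis P2·P3 via (6.915,19.23): [(6.5379, 39.5622) (0, 39.8304) (0, 8.3774) (7.0662, 11.0779)]  |A|=204.1695
5. ⊥bis P2·P4 via (6.945,16.505): [(6.9651, 16.5296) (6.5379, 39.5622) (0, 39.8304) (0, 8.3774) (0.452, 8.5501)]  |A|=186.0124
6. ⊥bis P2·P5 via (6.505,10.465): [(6.9651, 16.5296) (6.5379, 39.5622) (0, 39.8304) (0, 8.3774) (0.452, 8.5501)]  |A|=186.0124
7. ⊥bis P2·P6 via (2.415,11.82): [(3.034, 11.7135) (6.9651, 16.5296) (6.5379, 39.5622) (0, 39.8304) (0, 12.2356)]  |A|=179.6676
8. ⊥bis P2·P7 via (5.755,13.455): [(1.6259, 11.9558) (3.9082, 12.7845) (6.9651, 16.5296) (6.5379, 39.5622) (0, 39.8304) (0, 12.2356)]  |A|=178.8076
9. ⊥bis P2·P8 via (7.285,27.705): [(1.6259, 11.9558) (3.9082, 12.7845) (6.9651, 16.5296) (6.7537, 27.9294) (0, 30.782) (0, 12.2356)]  |A|=110.2547
10. canonical 6-gon: [(1.6259, 11.9558) (3.9082, 12.7845) (6.9651, 16.5296) (6.7537, 27.9294) (0, 30.782) (0, 12.2356)]
11. shoelace: 110.2547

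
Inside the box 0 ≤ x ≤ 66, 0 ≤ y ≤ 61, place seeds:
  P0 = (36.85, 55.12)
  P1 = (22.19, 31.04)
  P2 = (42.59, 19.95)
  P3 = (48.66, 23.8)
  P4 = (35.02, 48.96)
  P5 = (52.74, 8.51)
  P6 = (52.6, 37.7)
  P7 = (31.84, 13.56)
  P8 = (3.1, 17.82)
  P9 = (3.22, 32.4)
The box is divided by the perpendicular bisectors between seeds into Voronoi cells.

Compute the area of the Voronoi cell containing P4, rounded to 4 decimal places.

Area of P4's cell: 413.7747

1. box [0,66]×[0,61]: [(0, 0) (66, 0) (66, 61) (0, 61)]
2. ⊥bis P4·P0 via (35.935,52.04): [(0, 0) (66, 0) (66, 43.1084) (5.7746, 61) (0, 61)]  |A|=3487.2338
3. ⊥bis P4·P1 via (28.605,40): [(0, 60.48) (66, 13.2267) (66, 43.1084) (5.7746, 61) (0, 61)]  |A|=1054.9123
4. ⊥bis P4·P2 via (38.805,34.455): [(0, 60.48) (37.0057, 33.9855) (66, 41.5514) (66, 43.1084) (5.7746, 61) (0, 61)]  |A|=644.2842
5. ⊥bis P4·P3 via (41.84,36.38): [(0, 60.48) (37.0057, 33.9855) (37.8105, 34.1955) (58.4101, 45.3631) (5.7746, 61) (0, 61)]  |A|=556.7345
6. ⊥bis P4·P5 via (43.88,28.735): [(0, 60.48) (37.0057, 33.9855) (37.8105, 34.1955) (58.4101, 45.3631) (5.7746, 61) (0, 61)]  |A|=556.7345
7. ⊥bis P4·P6 via (43.81,43.33): [(0, 60.48) (37.0057, 33.9855) (37.8105, 34.1955) (38.0385, 34.3191) (47.238, 48.6821) (5.7746, 61) (0, 61)]  |A|=461.2358
8. ⊥bis P4·P7 via (33.43,31.26): [(0, 60.48) (37.0057, 33.9855) (37.8105, 34.1955) (38.0385, 34.3191) (47.238, 48.6821) (5.7746, 61) (0, 61)]  |A|=461.2358
9. ⊥bis P4·P8 via (19.06,33.39): [(0, 60.48) (37.0057, 33.9855) (37.8105, 34.1955) (38.0385, 34.3191) (47.238, 48.6821) (5.7746, 61) (0, 61)]  |A|=461.2358
10. ⊥bis P4·P9 via (19.12,40.68): [(14.0459, 50.4237) (37.0057, 33.9855) (37.8105, 34.1955) (38.0385, 34.3191) (47.238, 48.6821) (9.0441, 60.0287)]  |A|=413.7747
11. canonical 6-gon: [(14.0459, 50.4237) (37.0057, 33.9855) (37.8105, 34.1955) (38.0385, 34.3191) (47.238, 48.6821) (9.0441, 60.0287)]
12. shoelace: 413.7747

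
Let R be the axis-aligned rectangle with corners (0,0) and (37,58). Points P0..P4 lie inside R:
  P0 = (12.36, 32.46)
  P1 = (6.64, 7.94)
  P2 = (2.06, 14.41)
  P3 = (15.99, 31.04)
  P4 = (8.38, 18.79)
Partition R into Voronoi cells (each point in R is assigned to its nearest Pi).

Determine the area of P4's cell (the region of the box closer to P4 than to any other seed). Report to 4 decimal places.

1. box [0,37]×[0,58]: [(0, 0) (37, 0) (37, 58) (0, 58)]
2. ⊥bis P4·P0 via (10.37,25.625): [(0, 28.6442) (0, 0) (37, 0) (37, 17.8717)]  |A|=860.5446
3. ⊥bis P4·P1 via (7.51,13.365): [(0, 28.6442) (0, 14.5694) (37, 8.6357) (37, 17.8717)]  |A|=431.2503
4. ⊥bis P4·P2 via (5.22,16.6): [(0, 28.6442) (0, 24.1321) (7.456, 13.3737) (37, 8.6357) (37, 17.8717)]  |A|=395.6008
5. ⊥bis P4·P3 via (12.185,24.915): [(11.6349, 25.2567) (0, 28.6442) (0, 24.1321) (7.456, 13.3737) (37, 8.6357) (37, 9.4993)]  |A|=289.4175
6. canonical 6-gon: [(11.6349, 25.2567) (0, 28.6442) (0, 24.1321) (7.456, 13.3737) (37, 8.6357) (37, 9.4993)]
7. shoelace: 289.4175

Area of P4's cell: 289.4175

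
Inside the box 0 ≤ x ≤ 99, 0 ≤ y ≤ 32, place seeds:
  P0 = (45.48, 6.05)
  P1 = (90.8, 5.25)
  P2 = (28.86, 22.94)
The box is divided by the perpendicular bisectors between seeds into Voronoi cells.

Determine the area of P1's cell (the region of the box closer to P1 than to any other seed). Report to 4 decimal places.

1. box [0,99]×[0,32]: [(0, 0) (99, 0) (99, 32) (0, 32)]
2. ⊥bis P1·P0 via (68.14,5.65): [(68.0403, 0) (99, 0) (99, 32) (68.6051, 32)]  |A|=981.6736
3. ⊥bis P1·P2 via (59.83,14.095): [(68.0403, 0) (99, 0) (99, 32) (68.6051, 32)]  |A|=981.6736
4. canonical 4-gon: [(68.0403, 0) (99, 0) (99, 32) (68.6051, 32)]
5. shoelace: 981.6736

Area of P1's cell: 981.6736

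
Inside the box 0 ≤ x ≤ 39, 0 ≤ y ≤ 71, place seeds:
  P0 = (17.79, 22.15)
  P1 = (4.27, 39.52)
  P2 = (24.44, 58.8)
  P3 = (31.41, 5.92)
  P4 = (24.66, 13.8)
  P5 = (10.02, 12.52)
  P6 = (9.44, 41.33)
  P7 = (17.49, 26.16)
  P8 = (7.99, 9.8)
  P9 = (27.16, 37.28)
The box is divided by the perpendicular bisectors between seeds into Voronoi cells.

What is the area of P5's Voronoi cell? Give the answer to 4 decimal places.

Area of P5's cell: 169.8894

1. box [0,39]×[0,71]: [(0, 0) (39, 0) (39, 71) (0, 71)]
2. ⊥bis P5·P0 via (13.905,17.335): [(0, 28.5543) (0, 0) (35.3897, 0)]  |A|=505.2639
3. ⊥bis P5·P1 via (7.145,26.02): [(3.9771, 25.3454) (0, 24.4984) (0, 0) (35.3897, 0)]  |A|=497.1985
4. ⊥bis P5·P2 via (17.23,35.66): [(3.9771, 25.3454) (0, 24.4984) (0, 0) (35.3897, 0)]  |A|=497.1985
5. ⊥bis P5·P3 via (20.715,9.22): [(21.3624, 11.318) (3.9771, 25.3454) (0, 24.4984) (0, 0) (17.8701, 0)]  |A|=398.0552
6. ⊥bis P5·P4 via (17.34,13.16): [(18.3536, 1.5669) (17.208, 14.67) (3.9771, 25.3454) (0, 24.4984) (0, 0) (17.8701, 0)]  |A|=372.7577
7. ⊥bis P5·P6 via (9.73,26.925): [(18.3536, 1.5669) (17.208, 14.67) (3.9771, 25.3454) (0, 24.4984) (0, 0) (17.8701, 0)]  |A|=372.7577
8. ⊥bis P5·P7 via (13.755,19.34): [(18.3536, 1.5669) (17.208, 14.67) (6.4866, 23.3206) (3.1219, 25.1632) (0, 24.4984) (0, 0) (17.8701, 0)]  |A|=371.6635
9. ⊥bis P5·P8 via (9.005,11.16): [(18.1089, 4.3655) (17.208, 14.67) (6.4866, 23.3206) (3.1219, 25.1632) (0, 24.4984) (0, 17.8806)]  |A|=169.8894
10. ⊥bis P5·P9 via (18.59,24.9): [(18.1089, 4.3655) (17.208, 14.67) (6.4866, 23.3206) (3.1219, 25.1632) (0, 24.4984) (0, 17.8806)]  |A|=169.8894
11. canonical 6-gon: [(18.1089, 4.3655) (17.208, 14.67) (6.4866, 23.3206) (3.1219, 25.1632) (0, 24.4984) (0, 17.8806)]
12. shoelace: 169.8894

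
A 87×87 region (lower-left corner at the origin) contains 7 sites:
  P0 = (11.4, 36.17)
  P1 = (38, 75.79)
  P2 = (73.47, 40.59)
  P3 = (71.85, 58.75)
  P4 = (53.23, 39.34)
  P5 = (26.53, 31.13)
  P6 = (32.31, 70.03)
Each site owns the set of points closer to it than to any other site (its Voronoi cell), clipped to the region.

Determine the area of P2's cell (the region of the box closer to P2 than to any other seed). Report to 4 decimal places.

1. box [0,87]×[0,87]: [(0, 0) (87, 0) (87, 87) (0, 87)]
2. ⊥bis P2·P0 via (42.435,38.38): [(45.168, 0) (87, 0) (87, 87) (38.9728, 87)]  |A|=3908.8747
3. ⊥bis P2·P1 via (55.735,58.19): [(42.0092, 44.359) (45.168, 0) (87, 0) (87, 87) (84.3257, 87)]  |A|=2941.9268
4. ⊥bis P2·P3 via (72.66,49.67): [(44.8148, 47.186) (42.0092, 44.359) (45.168, 0) (87, 0) (87, 50.9492)]  |A|=2128.2844
5. ⊥bis P2·P4 via (63.35,39.965): [(62.8049, 48.7909) (65.8182, 0) (87, 0) (87, 50.9492)]  |A|=1133.0995
6. ⊥bis P2·P5 via (50,35.86): [(62.8049, 48.7909) (65.8182, 0) (87, 0) (87, 50.9492)]  |A|=1133.0995
7. ⊥bis P2·P6 via (52.89,55.31): [(62.8049, 48.7909) (65.8182, 0) (87, 0) (87, 50.9492)]  |A|=1133.0995
8. canonical 4-gon: [(62.8049, 48.7909) (65.8182, 0) (87, 0) (87, 50.9492)]
9. shoelace: 1133.0995

Area of P2's cell: 1133.0995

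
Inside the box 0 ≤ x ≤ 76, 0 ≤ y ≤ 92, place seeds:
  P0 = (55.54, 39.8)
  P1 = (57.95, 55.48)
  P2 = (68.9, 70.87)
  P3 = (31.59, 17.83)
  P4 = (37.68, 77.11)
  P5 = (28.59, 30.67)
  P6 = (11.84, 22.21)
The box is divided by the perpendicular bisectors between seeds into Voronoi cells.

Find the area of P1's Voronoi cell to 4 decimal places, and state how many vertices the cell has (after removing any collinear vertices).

Area of P1's cell: 601.9725 (5 vertices)

1. box [0,76]×[0,92]: [(0, 0) (76, 0) (76, 92) (0, 92)]
2. ⊥bis P1·P0 via (56.745,47.64): [(0, 56.3616) (76, 44.6805) (76, 92) (0, 92)]  |A|=3152.3974
3. ⊥bis P1·P2 via (63.425,63.175): [(0, 56.3616) (76, 44.6805) (76, 54.2279) (22.9121, 92) (0, 92)]  |A|=2149.7751
4. ⊥bis P1·P3 via (44.77,36.655): [(0, 67.9999) (21.2986, 53.0881) (76, 44.6805) (76, 54.2279) (22.9121, 92) (0, 92)]  |A|=2025.8352
5. ⊥bis P1·P4 via (47.815,66.295): [(31.9715, 51.4477) (76, 44.6805) (76, 54.2279) (52.6594, 70.8348)]  |A|=608.212
6. ⊥bis P1·P5 via (43.27,43.075): [(34.3284, 53.6564) (36.8253, 50.7016) (76, 44.6805) (76, 54.2279) (52.6594, 70.8348)]  |A|=601.9725
7. ⊥bis P1·P6 via (34.895,38.845): [(34.3284, 53.6564) (36.8253, 50.7016) (76, 44.6805) (76, 54.2279) (52.6594, 70.8348)]  |A|=601.9725
8. canonical 5-gon: [(34.3284, 53.6564) (36.8253, 50.7016) (76, 44.6805) (76, 54.2279) (52.6594, 70.8348)]
9. shoelace: 601.9725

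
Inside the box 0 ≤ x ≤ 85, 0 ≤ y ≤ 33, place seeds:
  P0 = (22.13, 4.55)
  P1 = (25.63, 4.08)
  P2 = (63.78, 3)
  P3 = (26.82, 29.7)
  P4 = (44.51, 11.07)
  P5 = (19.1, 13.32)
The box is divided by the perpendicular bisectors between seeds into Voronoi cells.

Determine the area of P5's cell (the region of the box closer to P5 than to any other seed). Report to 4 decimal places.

1. box [0,85]×[0,33]: [(0, 0) (85, 0) (85, 33) (0, 33)]
2. ⊥bis P5·P0 via (20.615,8.935): [(0, 1.8126) (85, 31.1798) (85, 33) (0, 33)]  |A|=1402.8247
3. ⊥bis P5·P1 via (22.365,8.7): [(0, 1.8126) (24.6894, 10.3427) (56.7497, 33) (0, 33)]  |A|=1027.8969
4. ⊥bis P5·P2 via (41.44,8.16): [(0, 1.8126) (24.6894, 10.3427) (45.3101, 24.9155) (47.1774, 33) (0, 33)]  |A|=989.2038
5. ⊥bis P5·P3 via (22.96,21.51): [(0, 32.3312) (0, 1.8126) (24.6894, 10.3427) (33.4773, 16.5531)]  |A|=550.0252
6. ⊥bis P5·P4 via (31.805,12.195): [(32.2424, 17.1351) (0, 32.3312) (0, 1.8126) (24.6894, 10.3427) (32.105, 15.5834)]  |A|=549.0271
7. canonical 5-gon: [(32.2424, 17.1351) (0, 32.3312) (0, 1.8126) (24.6894, 10.3427) (32.105, 15.5834)]
8. shoelace: 549.0271

Area of P5's cell: 549.0271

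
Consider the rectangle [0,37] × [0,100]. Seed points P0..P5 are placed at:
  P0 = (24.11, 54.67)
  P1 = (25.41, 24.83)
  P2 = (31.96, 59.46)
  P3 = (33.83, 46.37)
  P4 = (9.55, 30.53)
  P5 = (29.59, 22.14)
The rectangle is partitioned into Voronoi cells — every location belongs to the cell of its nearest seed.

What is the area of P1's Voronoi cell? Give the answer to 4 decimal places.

1. box [0,37]×[0,100]: [(0, 0) (37, 0) (37, 100) (0, 100)]
2. ⊥bis P1·P0 via (24.76,39.75): [(0, 38.6713) (0, 0) (37, 0) (37, 40.2832)]  |A|=1460.6593
3. ⊥bis P1·P2 via (28.685,42.145): [(0, 38.6713) (0, 0) (37, 0) (37, 40.2832)]  |A|=1460.6593
4. ⊥bis P1·P3 via (29.62,35.6): [(19.5807, 39.5244) (0, 38.6713) (0, 0) (37, 0) (37, 32.7152)]  |A|=1394.744
5. ⊥bis P1·P4 via (17.48,27.68): [(21.4712, 38.7854) (7.532, 0) (37, 0) (37, 32.7152)]  |A|=825.4779
6. ⊥bis P1·P5 via (27.5,23.485): [(34.1555, 33.8271) (21.4712, 38.7854) (7.532, 0) (12.3864, 0)]  |A|=362.6473
7. canonical 4-gon: [(34.1555, 33.8271) (21.4712, 38.7854) (7.532, 0) (12.3864, 0)]
8. shoelace: 362.6473

Area of P1's cell: 362.6473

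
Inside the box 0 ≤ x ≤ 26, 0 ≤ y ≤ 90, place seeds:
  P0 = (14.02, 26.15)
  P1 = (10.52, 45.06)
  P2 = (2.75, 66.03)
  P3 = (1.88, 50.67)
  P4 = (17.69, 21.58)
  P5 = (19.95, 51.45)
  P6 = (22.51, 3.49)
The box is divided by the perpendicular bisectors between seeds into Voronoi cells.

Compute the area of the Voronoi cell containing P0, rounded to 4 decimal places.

1. box [0,26]×[0,90]: [(0, 0) (26, 0) (26, 90) (0, 90)]
2. ⊥bis P0·P1 via (12.27,35.605): [(0, 33.334) (0, 0) (26, 0) (26, 38.1462)]  |A|=929.243
3. ⊥bis P0·P2 via (8.385,46.09): [(0, 33.334) (0, 0) (26, 0) (26, 38.1462)]  |A|=929.243
4. ⊥bis P0·P3 via (7.95,38.41): [(0, 33.334) (0, 0) (26, 0) (26, 38.1462)]  |A|=929.243
5. ⊥bis P0·P4 via (15.855,23.865): [(0, 33.334) (0, 11.1324) (26, 32.0121) (26, 38.1462)]  |A|=368.3644
6. ⊥bis P0·P5 via (16.985,38.8): [(22.5212, 37.5024) (0, 33.334) (0, 11.1324) (26, 32.0121) (26, 36.687)]  |A|=365.8262
7. ⊥bis P0·P6 via (18.265,14.82): [(22.5212, 37.5024) (0, 33.334) (0, 11.1324) (26, 32.0121) (26, 36.687)]  |A|=365.8262
8. canonical 5-gon: [(22.5212, 37.5024) (0, 33.334) (0, 11.1324) (26, 32.0121) (26, 36.687)]
9. shoelace: 365.8262

Area of P0's cell: 365.8262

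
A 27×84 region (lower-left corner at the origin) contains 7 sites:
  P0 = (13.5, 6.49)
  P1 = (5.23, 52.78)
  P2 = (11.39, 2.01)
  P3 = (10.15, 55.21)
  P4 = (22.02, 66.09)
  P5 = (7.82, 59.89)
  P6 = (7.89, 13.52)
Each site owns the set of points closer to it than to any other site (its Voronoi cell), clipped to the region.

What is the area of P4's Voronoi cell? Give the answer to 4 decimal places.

Area of P4's cell: 442.2065

1. box [0,27]×[0,84]: [(0, 0) (27, 0) (27, 84) (0, 84)]
2. ⊥bis P4·P0 via (17.76,36.29): [(0, 38.8288) (27, 34.9691) (27, 84) (0, 84)]  |A|=1271.7275
3. ⊥bis P4·P1 via (13.625,59.435): [(0, 76.6224) (27, 42.563) (27, 84) (0, 84)]  |A|=658.9976
4. ⊥bis P4·P2 via (16.705,34.05): [(0, 76.6224) (27, 42.563) (27, 84) (0, 84)]  |A|=658.9976
5. ⊥bis P4·P3 via (16.085,60.65): [(0, 78.1986) (27, 48.7418) (27, 84) (0, 84)]  |A|=554.3042
6. ⊥bis P4·P5 via (14.92,62.99): [(15.8113, 60.9486) (27, 48.7418) (27, 84) (5.7466, 84)]  |A|=442.2065
7. ⊥bis P4·P6 via (14.955,39.805): [(15.8113, 60.9486) (27, 48.7418) (27, 84) (5.7466, 84)]  |A|=442.2065
8. canonical 4-gon: [(15.8113, 60.9486) (27, 48.7418) (27, 84) (5.7466, 84)]
9. shoelace: 442.2065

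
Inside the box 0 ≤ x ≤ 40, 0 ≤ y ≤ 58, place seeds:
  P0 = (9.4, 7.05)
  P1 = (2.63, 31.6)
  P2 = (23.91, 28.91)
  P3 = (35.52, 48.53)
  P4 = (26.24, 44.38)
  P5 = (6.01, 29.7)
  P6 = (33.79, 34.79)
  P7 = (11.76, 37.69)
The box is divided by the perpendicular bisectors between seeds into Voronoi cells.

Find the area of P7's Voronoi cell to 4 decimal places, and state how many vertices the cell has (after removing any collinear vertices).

1. box [0,40]×[0,58]: [(0, 0) (40, 0) (40, 58) (0, 58)]
2. ⊥bis P7·P0 via (10.58,22.37): [(0, 23.1849) (40, 20.104) (40, 58) (0, 58)]  |A|=1454.2225
3. ⊥bis P7·P1 via (7.195,34.645): [(0, 45.4316) (15.6429, 21.98) (40, 20.104) (40, 58) (0, 58)]  |A|=1280.2207
4. ⊥bis P7·P2 via (17.835,33.3): [(0, 45.4316) (12.7687, 26.2891) (35.6841, 58) (0, 58)]  |A|=646.0281
5. ⊥bis P7·P3 via (23.64,43.11): [(0, 45.4316) (12.7687, 26.2891) (24.1369, 42.0208) (16.8468, 58) (0, 58)]  |A|=495.5254
6. ⊥bis P7·P4 via (19,41.035): [(0, 45.4316) (12.7687, 26.2891) (20.7256, 37.3001) (11.1619, 58) (0, 58)]  |A|=392.2247
7. ⊥bis P7·P5 via (8.885,33.695): [(0, 45.4316) (6.8535, 35.157) (14.9608, 29.3226) (20.7256, 37.3001) (11.1619, 58) (0, 58)]  |A|=373.5332
8. ⊥bis P7·P6 via (22.775,36.24): [(0, 45.4316) (6.8535, 35.157) (14.9608, 29.3226) (20.7256, 37.3001) (11.1619, 58) (0, 58)]  |A|=373.5332
9. canonical 6-gon: [(0, 45.4316) (6.8535, 35.157) (14.9608, 29.3226) (20.7256, 37.3001) (11.1619, 58) (0, 58)]
10. shoelace: 373.5332

Area of P7's cell: 373.5332 (6 vertices)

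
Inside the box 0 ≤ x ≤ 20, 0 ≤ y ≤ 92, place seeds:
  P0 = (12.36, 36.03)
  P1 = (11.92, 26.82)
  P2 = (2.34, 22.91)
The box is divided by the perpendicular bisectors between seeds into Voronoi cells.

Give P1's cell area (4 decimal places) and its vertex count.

1. box [0,20]×[0,92]: [(0, 0) (20, 0) (20, 92) (0, 92)]
2. ⊥bis P1·P0 via (12.14,31.425): [(0, 32.005) (0, 0) (20, 0) (20, 31.0495)]  |A|=630.5447
3. ⊥bis P1·P2 via (7.13,24.865): [(4.2997, 31.7996) (17.2784, 0) (20, 0) (20, 31.0495)]  |A|=287.015
4. canonical 4-gon: [(4.2997, 31.7996) (17.2784, 0) (20, 0) (20, 31.0495)]
5. shoelace: 287.015

Area of P1's cell: 287.0150 (4 vertices)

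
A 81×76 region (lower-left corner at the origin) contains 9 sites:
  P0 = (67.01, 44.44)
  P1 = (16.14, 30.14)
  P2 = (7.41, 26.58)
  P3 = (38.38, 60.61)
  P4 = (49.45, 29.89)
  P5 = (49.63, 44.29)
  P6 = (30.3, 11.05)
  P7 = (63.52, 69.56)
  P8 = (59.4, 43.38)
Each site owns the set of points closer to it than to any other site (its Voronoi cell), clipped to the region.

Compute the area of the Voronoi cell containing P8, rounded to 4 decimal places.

1. box [0,81]×[0,76]: [(0, 0) (81, 0) (81, 76) (0, 76)]
2. ⊥bis P8·P0 via (63.205,43.91): [(0, 0) (69.3212, 0) (58.7352, 76) (0, 76)]  |A|=4866.1437
3. ⊥bis P8·P1 via (37.77,36.76): [(49.0206, 0) (69.3212, 0) (58.7352, 76) (25.7603, 76)]  |A|=2024.4664
4. ⊥bis P8·P2 via (33.405,34.98): [(49.0206, 0) (69.3212, 0) (58.7352, 76) (25.7603, 76)]  |A|=2024.4664
5. ⊥bis P8·P3 via (48.89,51.995): [(37.3981, 37.9752) (49.0206, 0) (69.3212, 0) (60.1632, 65.7479)]  |A|=1261.0115
6. ⊥bis P8·P4 via (54.425,36.635): [(43.129, 44.9668) (65.3397, 28.5845) (60.1632, 65.7479)]  |A|=370.3114
7. ⊥bis P8·P5 via (54.515,43.835): [(56.0936, 60.7831) (53.8817, 37.0357) (65.3397, 28.5845) (60.1632, 65.7479)]  |A|=233.8656
8. ⊥bis P8·P6 via (44.85,27.215): [(56.0936, 60.7831) (53.8817, 37.0357) (65.3397, 28.5845) (60.1632, 65.7479)]  |A|=233.8656
9. ⊥bis P8·P7 via (61.46,56.47): [(55.7752, 57.3646) (53.8817, 37.0357) (65.3397, 28.5845) (61.4554, 56.4707)]  |A|=201.9293
10. canonical 4-gon: [(55.7752, 57.3646) (53.8817, 37.0357) (65.3397, 28.5845) (61.4554, 56.4707)]
11. shoelace: 201.9293

Area of P8's cell: 201.9293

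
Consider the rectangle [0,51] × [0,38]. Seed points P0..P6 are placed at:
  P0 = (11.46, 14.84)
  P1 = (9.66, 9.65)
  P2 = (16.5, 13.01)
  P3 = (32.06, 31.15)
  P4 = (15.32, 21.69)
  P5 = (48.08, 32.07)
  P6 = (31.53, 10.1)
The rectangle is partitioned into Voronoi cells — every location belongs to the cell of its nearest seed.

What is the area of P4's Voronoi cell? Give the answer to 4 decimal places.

Area of P4's cell: 398.1839

1. box [0,51]×[0,38]: [(0, 0) (51, 0) (51, 38) (0, 38)]
2. ⊥bis P4·P0 via (13.39,18.265): [(0, 25.8103) (45.8033, 0) (51, 0) (51, 38) (0, 38)]  |A|=1346.9015
3. ⊥bis P4·P1 via (12.49,15.67): [(0, 25.8103) (45.7022, 0.0569) (45.8234, 0) (51, 0) (51, 38) (0, 38)]  |A|=1346.9009
4. ⊥bis P4·P2 via (15.91,17.35): [(0, 25.8103) (15.188, 17.2518) (51, 22.1203) (51, 38) (0, 38)]  |A|=905.9885
5. ⊥bis P4·P3 via (23.69,26.42): [(0, 25.8103) (15.188, 17.2518) (27.8949, 18.9793) (17.146, 38) (0, 38)]  |A|=400.5732
6. ⊥bis P4·P5 via (31.7,26.88): [(0, 25.8103) (15.188, 17.2518) (27.8949, 18.9793) (17.146, 38) (0, 38)]  |A|=400.5732
7. ⊥bis P4·P6 via (23.425,15.895): [(0, 25.8103) (15.188, 17.2518) (25.3864, 18.6383) (26.8951, 20.7484) (17.146, 38) (0, 38)]  |A|=398.1839
8. canonical 6-gon: [(0, 25.8103) (15.188, 17.2518) (25.3864, 18.6383) (26.8951, 20.7484) (17.146, 38) (0, 38)]
9. shoelace: 398.1839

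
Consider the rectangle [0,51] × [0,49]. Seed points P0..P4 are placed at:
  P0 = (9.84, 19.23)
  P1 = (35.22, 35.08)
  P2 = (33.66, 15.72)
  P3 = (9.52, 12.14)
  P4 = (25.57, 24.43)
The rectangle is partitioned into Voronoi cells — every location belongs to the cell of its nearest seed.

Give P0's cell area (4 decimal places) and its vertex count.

1. box [0,51]×[0,49]: [(0, 0) (51, 0) (51, 49) (0, 49)]
2. ⊥bis P0·P1 via (22.53,27.155): [(0, 0) (39.4885, 0) (8.8876, 49) (0, 49)]  |A|=1185.2153
3. ⊥bis P0·P2 via (21.75,17.475): [(0, 0) (19.175, 0) (23.053, 26.3175) (8.8876, 49) (0, 49)]  |A|=917.9141
4. ⊥bis P0·P3 via (9.68,15.685): [(0, 16.1219) (21.4082, 15.1557) (23.053, 26.3175) (8.8876, 49) (0, 49)]  |A|=600.0388
5. ⊥bis P0·P4 via (17.705,21.83): [(0, 16.1219) (19.8887, 15.2242) (8.7232, 49) (0, 49)]  |A|=474.2678
6. canonical 4-gon: [(0, 16.1219) (19.8887, 15.2242) (8.7232, 49) (0, 49)]
7. shoelace: 474.2678

Area of P0's cell: 474.2678 (4 vertices)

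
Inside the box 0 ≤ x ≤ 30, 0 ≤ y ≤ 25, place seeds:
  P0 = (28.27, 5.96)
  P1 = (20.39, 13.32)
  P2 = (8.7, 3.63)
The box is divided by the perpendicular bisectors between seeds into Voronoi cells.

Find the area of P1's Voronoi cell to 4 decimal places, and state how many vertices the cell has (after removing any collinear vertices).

1. box [0,30]×[0,25]: [(0, 0) (30, 0) (30, 25) (0, 25)]
2. ⊥bis P1·P0 via (24.33,9.64): [(0, 0) (15.3261, 0) (30, 15.7106) (30, 25) (0, 25)]  |A|=634.7325
3. ⊥bis P1·P2 via (14.545,8.475): [(18.6342, 3.5418) (30, 15.7106) (30, 25) (0.8472, 25)]  |A|=365.5742
4. canonical 4-gon: [(18.6342, 3.5418) (30, 15.7106) (30, 25) (0.8472, 25)]
5. shoelace: 365.5742

Area of P1's cell: 365.5742 (4 vertices)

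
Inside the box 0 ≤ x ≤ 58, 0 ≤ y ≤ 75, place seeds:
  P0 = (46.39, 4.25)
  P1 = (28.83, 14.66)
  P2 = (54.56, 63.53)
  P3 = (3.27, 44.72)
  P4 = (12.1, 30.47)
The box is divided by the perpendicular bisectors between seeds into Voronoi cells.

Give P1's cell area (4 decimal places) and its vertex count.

Area of P1's cell: 984.3236 (5 vertices)

1. box [0,58]×[0,75]: [(0, 0) (58, 0) (58, 75) (0, 75)]
2. ⊥bis P1·P0 via (37.61,9.455): [(0, 0) (32.0048, 0) (58, 43.8497) (58, 75) (0, 75)]  |A|=3780.0606
3. ⊥bis P1·P2 via (41.695,39.095): [(0, 61.0474) (0, 0) (32.0048, 0) (51.9733, 33.6835)]  |A|=2125.433
4. ⊥bis P1·P3 via (16.05,29.69): [(32.6879, 43.8372) (0, 16.0427) (0, 0) (32.0048, 0) (51.9733, 33.6835)]  |A|=1389.8784
5. ⊥bis P1·P4 via (20.465,22.565): [(37.9495, 41.067) (0, 0.9091) (0, 0) (32.0048, 0) (51.9733, 33.6835)]  |A|=984.3236
6. canonical 5-gon: [(37.9495, 41.067) (0, 0.9091) (0, 0) (32.0048, 0) (51.9733, 33.6835)]
7. shoelace: 984.3236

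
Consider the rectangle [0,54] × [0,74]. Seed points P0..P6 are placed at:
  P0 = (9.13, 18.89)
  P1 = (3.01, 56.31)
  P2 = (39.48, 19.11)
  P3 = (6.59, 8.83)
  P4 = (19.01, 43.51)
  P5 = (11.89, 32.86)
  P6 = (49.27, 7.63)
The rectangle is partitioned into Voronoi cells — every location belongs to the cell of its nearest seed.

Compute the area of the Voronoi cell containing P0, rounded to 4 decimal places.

Area of P0's cell: 310.7301

1. box [0,54]×[0,74]: [(0, 0) (54, 0) (54, 74) (0, 74)]
2. ⊥bis P0·P1 via (6.07,37.6): [(0, 36.6073) (0, 0) (54, 0) (54, 45.4389)]  |A|=2215.2462
3. ⊥bis P0·P2 via (24.305,19): [(24.1487, 40.5568) (0, 36.6073) (0, 0) (24.4427, 0)]  |A|=937.6685
4. ⊥bis P0·P3 via (7.86,13.86): [(24.3725, 9.6908) (24.1487, 40.5568) (0, 36.6073) (0, 15.8445)]  |A|=626.1478
5. ⊥bis P0·P4 via (14.07,31.2): [(24.3725, 9.6908) (24.2462, 27.1163) (0.4232, 36.6765) (0, 36.6073) (0, 15.8445)]  |A|=466.5177
6. ⊥bis P0·P5 via (10.51,25.875): [(24.3725, 9.6908) (24.2749, 23.1555) (0, 27.9514) (0, 15.8445)]  |A|=310.7301
7. ⊥bis P0·P6 via (29.2,13.26): [(24.3725, 9.6908) (24.2749, 23.1555) (0, 27.9514) (0, 15.8445)]  |A|=310.7301
8. canonical 4-gon: [(24.3725, 9.6908) (24.2749, 23.1555) (0, 27.9514) (0, 15.8445)]
9. shoelace: 310.7301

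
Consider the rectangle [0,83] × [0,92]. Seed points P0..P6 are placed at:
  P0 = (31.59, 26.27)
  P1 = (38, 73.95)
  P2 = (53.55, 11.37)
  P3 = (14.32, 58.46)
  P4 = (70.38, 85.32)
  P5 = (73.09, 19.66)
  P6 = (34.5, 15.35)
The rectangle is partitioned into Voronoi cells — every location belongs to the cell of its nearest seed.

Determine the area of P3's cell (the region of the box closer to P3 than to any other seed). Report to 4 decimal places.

1. box [0,83]×[0,92]: [(0, 0) (83, 0) (83, 92) (0, 92)]
2. ⊥bis P3·P0 via (22.955,42.365): [(0, 30.0496) (83, 74.5793) (83, 92) (0, 92)]  |A|=3293.9023
3. ⊥bis P3·P1 via (26.16,66.205): [(0, 30.0496) (36.8709, 49.8309) (9.2865, 92) (0, 92)]  |A|=1337.8856
4. ⊥bis P3·P2 via (33.935,34.915): [(0, 30.0496) (36.8709, 49.8309) (9.2865, 92) (0, 92)]  |A|=1337.8856
5. ⊥bis P3·P4 via (42.35,71.89): [(0, 30.0496) (36.8709, 49.8309) (9.2865, 92) (0, 92)]  |A|=1337.8856
6. ⊥bis P3·P5 via (43.705,39.06): [(0, 30.0496) (36.8709, 49.8309) (9.2865, 92) (0, 92)]  |A|=1337.8856
7. ⊥bis P3·P6 via (24.41,36.905): [(0, 30.0496) (36.8709, 49.8309) (9.2865, 92) (0, 92)]  |A|=1337.8856
8. canonical 4-gon: [(0, 30.0496) (36.8709, 49.8309) (9.2865, 92) (0, 92)]
9. shoelace: 1337.8856

Area of P3's cell: 1337.8856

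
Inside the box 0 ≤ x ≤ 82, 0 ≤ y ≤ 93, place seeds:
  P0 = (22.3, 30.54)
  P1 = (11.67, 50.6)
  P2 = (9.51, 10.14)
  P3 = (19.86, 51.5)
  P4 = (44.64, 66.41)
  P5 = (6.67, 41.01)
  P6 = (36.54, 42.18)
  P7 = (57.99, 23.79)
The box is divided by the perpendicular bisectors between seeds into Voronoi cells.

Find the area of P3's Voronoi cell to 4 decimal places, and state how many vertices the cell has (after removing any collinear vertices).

1. box [0,82]×[0,93]: [(0, 0) (82, 0) (82, 93) (0, 93)]
2. ⊥bis P3·P0 via (21.08,41.02): [(0, 38.566) (82, 48.1118) (82, 93) (0, 93)]  |A|=4072.2076
3. ⊥bis P3·P1 via (15.765,51.05): [(16.9204, 40.5358) (82, 48.1118) (82, 93) (11.1551, 93)]  |A|=3319.063
4. ⊥bis P3·P2 via (14.685,30.82): [(16.9204, 40.5358) (82, 48.1118) (82, 93) (11.1551, 93)]  |A|=3319.063
5. ⊥bis P3·P4 via (32.25,58.955): [(16.9204, 40.5358) (41.6038, 43.4092) (11.7653, 93) (11.1551, 93)]  |A|=670.9109
6. ⊥bis P3·P5 via (13.265,46.255): [(16.7772, 41.8388) (17.7378, 40.6309) (41.6038, 43.4092) (11.7653, 93) (11.1551, 93)]  |A|=670.3715
7. ⊥bis P3·P6 via (28.2,46.84): [(16.7772, 41.8388) (17.7378, 40.6309) (25.2172, 41.5016) (33.66, 56.6117) (11.7653, 93) (11.1551, 93)]  |A|=554.6225
8. ⊥bis P3·P7 via (38.925,37.645): [(16.7772, 41.8388) (17.7378, 40.6309) (25.2172, 41.5016) (33.66, 56.6117) (11.7653, 93) (11.1551, 93)]  |A|=554.6225
9. canonical 6-gon: [(16.7772, 41.8388) (17.7378, 40.6309) (25.2172, 41.5016) (33.66, 56.6117) (11.7653, 93) (11.1551, 93)]
10. shoelace: 554.6225

Area of P3's cell: 554.6225 (6 vertices)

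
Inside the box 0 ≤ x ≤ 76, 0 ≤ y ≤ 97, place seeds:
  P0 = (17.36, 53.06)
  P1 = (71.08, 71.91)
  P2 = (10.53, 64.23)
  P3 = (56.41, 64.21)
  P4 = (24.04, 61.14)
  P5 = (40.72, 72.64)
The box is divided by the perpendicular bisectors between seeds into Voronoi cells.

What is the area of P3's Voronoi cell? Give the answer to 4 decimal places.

Area of P3's cell: 2013.0860

1. box [0,76]×[0,97]: [(0, 0) (76, 0) (76, 97) (0, 97)]
2. ⊥bis P3·P0 via (36.885,58.635): [(53.6271, 0) (76, 0) (76, 97) (25.9306, 97)]  |A|=3513.4505
3. ⊥bis P3·P1 via (63.745,68.06): [(53.6271, 0) (76, 0) (76, 44.7118) (48.555, 97) (25.9306, 97)]  |A|=2795.925
4. ⊥bis P3·P2 via (33.47,64.22): [(33.4728, 70.5854) (53.6271, 0) (76, 0) (76, 44.7118) (48.555, 97) (33.4843, 97)]  |A|=2696.1611
5. ⊥bis P3·P4 via (40.225,62.675): [(42.4599, 39.1104) (53.6271, 0) (76, 0) (76, 44.7118) (48.555, 97) (36.9696, 97)]  |A|=2476.4034
6. ⊥bis P3·P5 via (48.565,68.425): [(41.0128, 54.3687) (42.4599, 39.1104) (53.6271, 0) (76, 0) (76, 44.7118) (56.1467, 82.5362)]  |A|=2013.086
7. canonical 6-gon: [(41.0128, 54.3687) (42.4599, 39.1104) (53.6271, 0) (76, 0) (76, 44.7118) (56.1467, 82.5362)]
8. shoelace: 2013.086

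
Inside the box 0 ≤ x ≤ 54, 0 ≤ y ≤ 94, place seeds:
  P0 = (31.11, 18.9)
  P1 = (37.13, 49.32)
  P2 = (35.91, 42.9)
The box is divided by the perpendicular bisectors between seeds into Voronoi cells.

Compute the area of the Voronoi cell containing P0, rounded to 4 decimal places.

Area of P0's cell: 1738.9080

1. box [0,54]×[0,94]: [(0, 0) (54, 0) (54, 94) (0, 94)]
2. ⊥bis P0·P1 via (34.12,34.11): [(0, 40.8622) (0, 0) (54, 0) (54, 30.1758)]  |A|=1918.0271
3. ⊥bis P0·P2 via (33.51,30.9): [(0, 37.602) (0, 0) (54, 0) (54, 26.802)]  |A|=1738.908
4. canonical 4-gon: [(0, 37.602) (0, 0) (54, 0) (54, 26.802)]
5. shoelace: 1738.908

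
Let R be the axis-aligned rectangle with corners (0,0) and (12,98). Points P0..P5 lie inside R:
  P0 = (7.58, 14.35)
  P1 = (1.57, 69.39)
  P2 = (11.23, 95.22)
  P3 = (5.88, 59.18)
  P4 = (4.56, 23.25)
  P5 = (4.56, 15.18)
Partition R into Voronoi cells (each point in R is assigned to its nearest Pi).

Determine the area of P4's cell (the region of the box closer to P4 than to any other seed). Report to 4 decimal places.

1. box [0,12]×[0,98]: [(0, 0) (12, 0) (12, 98) (0, 98)]
2. ⊥bis P4·P0 via (6.07,18.8): [(0, 16.7403) (12, 20.8122) (12, 98) (0, 98)]  |A|=950.685
3. ⊥bis P4·P1 via (3.065,46.32): [(0, 46.1214) (0, 16.7403) (12, 20.8122) (12, 46.899)]  |A|=332.8074
4. ⊥bis P4·P2 via (7.895,59.235): [(0, 46.1214) (0, 16.7403) (12, 20.8122) (12, 46.899)]  |A|=332.8074
5. ⊥bis P4·P3 via (5.22,41.215): [(0, 41.4068) (0, 16.7403) (12, 20.8122) (12, 40.9659)]  |A|=268.9212
6. ⊥bis P4·P5 via (4.56,19.215): [(0, 41.4068) (0, 19.215) (7.293, 19.215) (12, 20.8122) (12, 40.9659)]  |A|=259.8971
7. canonical 5-gon: [(0, 41.4068) (0, 19.215) (7.293, 19.215) (12, 20.8122) (12, 40.9659)]
8. shoelace: 259.8971

Area of P4's cell: 259.8971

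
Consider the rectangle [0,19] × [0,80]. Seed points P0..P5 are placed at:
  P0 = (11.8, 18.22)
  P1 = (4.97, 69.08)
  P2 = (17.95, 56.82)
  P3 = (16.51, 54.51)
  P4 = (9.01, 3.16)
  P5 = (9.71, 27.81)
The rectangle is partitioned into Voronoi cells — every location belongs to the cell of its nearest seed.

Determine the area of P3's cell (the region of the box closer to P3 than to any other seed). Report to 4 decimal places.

1. box [0,19]×[0,80]: [(0, 0) (19, 0) (19, 80) (0, 80)]
2. ⊥bis P3·P0 via (14.155,36.365): [(0, 38.2021) (19, 35.7362) (19, 80) (0, 80)]  |A|=817.5859
3. ⊥bis P3·P1 via (10.74,61.795): [(0, 53.2885) (0, 38.2021) (19, 35.7362) (19, 68.3372)]  |A|=453.0305
4. ⊥bis P3·P2 via (17.23,55.665): [(9.2674, 60.6287) (0, 53.2885) (0, 38.2021) (19, 35.7362) (19, 54.5616)]  |A|=385.9945
5. ⊥bis P3·P4 via (12.76,28.835): [(9.2674, 60.6287) (0, 53.2885) (0, 38.2021) (19, 35.7362) (19, 54.5616)]  |A|=385.9945
6. ⊥bis P3·P5 via (13.11,41.16): [(9.2674, 60.6287) (0, 53.2885) (0, 44.4989) (19, 39.6599) (19, 54.5616)]  |A|=288.9
7. canonical 5-gon: [(9.2674, 60.6287) (0, 53.2885) (0, 44.4989) (19, 39.6599) (19, 54.5616)]
8. shoelace: 288.9

Area of P3's cell: 288.9000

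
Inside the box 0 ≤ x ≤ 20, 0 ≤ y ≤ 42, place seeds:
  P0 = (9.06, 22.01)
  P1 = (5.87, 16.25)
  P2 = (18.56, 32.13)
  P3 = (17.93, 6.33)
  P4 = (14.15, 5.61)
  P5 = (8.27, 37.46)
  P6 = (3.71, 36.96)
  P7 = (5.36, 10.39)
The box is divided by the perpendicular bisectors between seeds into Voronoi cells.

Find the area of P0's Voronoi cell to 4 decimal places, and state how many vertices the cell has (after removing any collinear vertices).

Area of P0's cell: 178.6735 (7 vertices)

1. box [0,20]×[0,42]: [(0, 0) (20, 0) (20, 42) (0, 42)]
2. ⊥bis P0·P1 via (7.465,19.13): [(0, 23.2643) (20, 12.1879) (20, 42) (0, 42)]  |A|=485.4786
3. ⊥bis P0·P2 via (13.81,27.07): [(0, 40.0339) (0, 23.2643) (20, 12.1879) (20, 21.2592)]  |A|=258.4103
4. ⊥bis P0·P3 via (13.495,14.17): [(0, 40.0339) (0, 23.2643) (14.9425, 14.9888) (20, 17.8498) (20, 21.2592)]  |A|=244.0926
5. ⊥bis P0·P4 via (11.605,13.81): [(0, 40.0339) (0, 23.2643) (14.9425, 14.9888) (20, 17.8498) (20, 21.2592)]  |A|=244.0926
6. ⊥bis P0·P5 via (8.665,29.735): [(10.852, 29.8468) (0, 29.2919) (0, 23.2643) (14.9425, 14.9888) (20, 17.8498) (20, 21.2592)]  |A|=185.8068
7. ⊥bis P0·P6 via (6.385,29.485): [(10.852, 29.8468) (6.82, 29.6407) (0, 27.2001) (0, 23.2643) (14.9425, 14.9888) (20, 17.8498) (20, 21.2592)]  |A|=178.6735
8. ⊥bis P0·P7 via (7.21,16.2): [(10.852, 29.8468) (6.82, 29.6407) (0, 27.2001) (0, 23.2643) (14.9425, 14.9888) (20, 17.8498) (20, 21.2592)]  |A|=178.6735
9. canonical 7-gon: [(10.852, 29.8468) (6.82, 29.6407) (0, 27.2001) (0, 23.2643) (14.9425, 14.9888) (20, 17.8498) (20, 21.2592)]
10. shoelace: 178.6735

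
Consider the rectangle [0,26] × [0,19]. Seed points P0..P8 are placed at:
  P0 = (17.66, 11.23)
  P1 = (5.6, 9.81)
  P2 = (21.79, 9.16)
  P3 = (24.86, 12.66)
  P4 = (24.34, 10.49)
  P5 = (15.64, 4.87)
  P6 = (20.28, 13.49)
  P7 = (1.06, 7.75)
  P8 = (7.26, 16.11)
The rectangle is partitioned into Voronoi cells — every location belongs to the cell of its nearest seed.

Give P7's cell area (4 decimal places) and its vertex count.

1. box [0,26]×[0,19]: [(0, 0) (26, 0) (26, 19) (0, 19)]
2. ⊥bis P7·P0 via (9.36,9.49): [(0, 0) (11.3495, 0) (7.3663, 19) (0, 19)]  |A|=177.8002
3. ⊥bis P7·P1 via (3.33,8.78): [(0, 16.1189) (0, 0) (7.3139, 0)]  |A|=58.9459
4. ⊥bis P7·P2 via (11.425,8.455): [(0, 16.1189) (0, 0) (7.3139, 0)]  |A|=58.9459
5. ⊥bis P7·P3 via (12.96,10.205): [(0, 16.1189) (0, 0) (7.3139, 0)]  |A|=58.9459
6. ⊥bis P7·P4 via (12.7,9.12): [(0, 16.1189) (0, 0) (7.3139, 0)]  |A|=58.9459
7. ⊥bis P7·P5 via (8.35,6.31): [(7.1674, 0.3229) (0, 16.1189) (0, 0) (7.1036, 0)]  |A|=58.912
8. ⊥bis P7·P6 via (10.67,10.62): [(7.1674, 0.3229) (0, 16.1189) (0, 0) (7.1036, 0)]  |A|=58.912
9. ⊥bis P7·P8 via (4.16,11.93): [(7.1674, 0.3229) (0.7548, 14.4554) (0, 15.0152) (0, 0) (7.1036, 0)]  |A|=58.4954
10. canonical 5-gon: [(7.1674, 0.3229) (0.7548, 14.4554) (0, 15.0152) (0, 0) (7.1036, 0)]
11. shoelace: 58.4954

Area of P7's cell: 58.4954 (5 vertices)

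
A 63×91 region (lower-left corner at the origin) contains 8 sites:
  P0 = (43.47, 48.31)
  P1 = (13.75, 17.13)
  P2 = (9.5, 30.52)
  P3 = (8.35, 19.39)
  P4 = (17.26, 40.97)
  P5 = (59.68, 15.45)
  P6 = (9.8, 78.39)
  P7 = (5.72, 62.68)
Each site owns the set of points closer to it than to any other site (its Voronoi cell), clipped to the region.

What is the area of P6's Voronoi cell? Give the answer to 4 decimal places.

Area of P6's cell: 923.1418

1. box [0,63]×[0,91]: [(0, 0) (63, 0) (63, 91) (0, 91)]
2. ⊥bis P6·P0 via (26.635,63.35): [(0, 33.5362) (51.3369, 91) (0, 91)]  |A|=1475.007
3. ⊥bis P6·P1 via (11.775,47.76): [(0, 47.0008) (12.7642, 47.8238) (51.3369, 91) (0, 91)]  |A|=1389.0743
4. ⊥bis P6·P2 via (9.65,54.455): [(0, 54.5155) (18.6381, 54.3987) (51.3369, 91) (0, 91)]  |A|=1279.4998
5. ⊥bis P6·P3 via (9.075,48.89): [(0, 54.5155) (18.6381, 54.3987) (51.3369, 91) (0, 91)]  |A|=1279.4998
6. ⊥bis P6·P4 via (13.53,59.68): [(0, 56.9827) (25.4856, 62.0635) (51.3369, 91) (0, 91)]  |A|=1176.2323
7. ⊥bis P6·P5 via (34.74,46.92): [(0, 56.9827) (25.4856, 62.0635) (51.3369, 91) (0, 91)]  |A|=1176.2323
8. ⊥bis P6·P7 via (7.76,70.535): [(0, 72.5503) (28.2905, 65.2031) (51.3369, 91) (0, 91)]  |A|=923.1418
9. canonical 4-gon: [(0, 72.5503) (28.2905, 65.2031) (51.3369, 91) (0, 91)]
10. shoelace: 923.1418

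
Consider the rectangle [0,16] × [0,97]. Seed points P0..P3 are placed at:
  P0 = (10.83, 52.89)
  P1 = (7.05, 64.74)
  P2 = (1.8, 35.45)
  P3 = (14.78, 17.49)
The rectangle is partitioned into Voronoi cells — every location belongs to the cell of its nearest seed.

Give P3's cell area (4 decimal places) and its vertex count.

Area of P3's cell: 420.1666 (4 vertices)

1. box [0,16]×[0,97]: [(0, 0) (16, 0) (16, 97) (0, 97)]
2. ⊥bis P3·P0 via (12.805,35.19): [(0, 33.7612) (0, 0) (16, 0) (16, 35.5465)]  |A|=554.4616
3. ⊥bis P3·P1 via (10.915,41.115): [(0, 33.7612) (0, 0) (16, 0) (16, 35.5465)]  |A|=554.4616
4. ⊥bis P3·P2 via (8.29,26.47): [(0, 20.4787) (0, 0) (16, 0) (16, 32.0421)]  |A|=420.1666
5. canonical 4-gon: [(0, 20.4787) (0, 0) (16, 0) (16, 32.0421)]
6. shoelace: 420.1666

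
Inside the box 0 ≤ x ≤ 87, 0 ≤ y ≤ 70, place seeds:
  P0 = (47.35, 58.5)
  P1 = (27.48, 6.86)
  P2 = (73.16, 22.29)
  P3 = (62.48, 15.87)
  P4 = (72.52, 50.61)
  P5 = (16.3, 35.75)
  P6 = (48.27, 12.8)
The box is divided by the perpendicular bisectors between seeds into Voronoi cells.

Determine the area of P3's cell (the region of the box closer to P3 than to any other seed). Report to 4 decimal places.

Area of P3's cell: 502.9883

1. box [0,87]×[0,70]: [(0, 0) (87, 0) (87, 70) (0, 70)]
2. ⊥bis P3·P0 via (54.915,37.185): [(0, 17.6949) (0, 0) (87, 0) (87, 48.5724)]  |A|=2882.6278
3. ⊥bis P3·P1 via (44.98,11.365): [(39.7214, 31.7926) (47.9057, 0) (87, 0) (87, 48.5724)]  |A|=1769.6734
4. ⊥bis P3·P2 via (67.82,19.08): [(56.5812, 37.7764) (39.7214, 31.7926) (47.9057, 0) (79.2894, 0)]  |A|=885.277
5. ⊥bis P3·P4 via (67.5,33.24): [(57.5857, 36.1053) (54.4369, 37.0153) (39.7214, 31.7926) (47.9057, 0) (79.2894, 0)]  |A|=883.1031
6. ⊥bis P3·P5 via (39.39,25.81): [(57.5857, 36.1053) (54.4369, 37.0153) (42.3701, 32.7326) (40.5611, 28.5304) (47.9057, 0) (79.2894, 0)]  |A|=878.3881
7. ⊥bis P3·P6 via (55.375,14.335): [(57.5857, 36.1053) (54.4369, 37.0153) (50.7572, 35.7093) (58.472, 0) (79.2894, 0)]  |A|=502.9883
8. canonical 5-gon: [(57.5857, 36.1053) (54.4369, 37.0153) (50.7572, 35.7093) (58.472, 0) (79.2894, 0)]
9. shoelace: 502.9883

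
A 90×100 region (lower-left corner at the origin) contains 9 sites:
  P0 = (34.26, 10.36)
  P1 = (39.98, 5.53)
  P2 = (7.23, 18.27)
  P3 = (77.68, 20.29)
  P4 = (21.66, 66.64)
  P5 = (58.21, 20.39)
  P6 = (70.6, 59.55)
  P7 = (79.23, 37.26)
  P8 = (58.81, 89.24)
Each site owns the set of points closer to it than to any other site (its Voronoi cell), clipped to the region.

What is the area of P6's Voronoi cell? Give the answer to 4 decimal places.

Area of P6's cell: 1283.4660

1. box [0,90]×[0,100]: [(0, 0) (90, 0) (90, 100) (0, 100)]
2. ⊥bis P6·P0 via (52.43,34.955): [(0, 73.6886) (90, 7.1995) (90, 100) (0, 100)]  |A|=5360.0358
3. ⊥bis P6·P1 via (55.29,32.54): [(0, 73.6886) (57.0471, 31.544) (90, 12.8654) (90, 100) (0, 100)]  |A|=5266.6812
4. ⊥bis P6·P2 via (38.915,38.91): [(0, 98.6494) (31.3437, 50.5329) (57.0471, 31.544) (90, 12.8654) (90, 100) (0, 100)]  |A|=4875.4988
5. ⊥bis P6·P3 via (74.14,39.92): [(0, 98.6494) (31.3437, 50.5329) (51.2877, 35.7989) (90, 42.7801) (90, 100) (0, 100)]  |A|=4280.1489
6. ⊥bis P6·P4 via (46.13,63.095): [(43.0565, 41.8798) (51.2877, 35.7989) (90, 42.7801) (90, 100) (51.4765, 100)]  |A|=2608.9817
7. ⊥bis P6·P5 via (64.405,39.97): [(43.7276, 46.5122) (68.0399, 38.8199) (90, 42.7801) (90, 100) (51.4765, 100)]  |A|=2486.7209
8. ⊥bis P6·P7 via (74.915,48.405): [(43.7276, 46.5122) (58.1997, 41.9333) (90, 54.2454) (90, 100) (51.4765, 100)]  |A|=2250.7505
9. ⊥bis P6·P8 via (64.705,74.395): [(46.7331, 67.2583) (43.7276, 46.5122) (58.1997, 41.9333) (90, 54.2454) (90, 84.4397)]  |A|=1283.466
10. canonical 5-gon: [(46.7331, 67.2583) (43.7276, 46.5122) (58.1997, 41.9333) (90, 54.2454) (90, 84.4397)]
11. shoelace: 1283.466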